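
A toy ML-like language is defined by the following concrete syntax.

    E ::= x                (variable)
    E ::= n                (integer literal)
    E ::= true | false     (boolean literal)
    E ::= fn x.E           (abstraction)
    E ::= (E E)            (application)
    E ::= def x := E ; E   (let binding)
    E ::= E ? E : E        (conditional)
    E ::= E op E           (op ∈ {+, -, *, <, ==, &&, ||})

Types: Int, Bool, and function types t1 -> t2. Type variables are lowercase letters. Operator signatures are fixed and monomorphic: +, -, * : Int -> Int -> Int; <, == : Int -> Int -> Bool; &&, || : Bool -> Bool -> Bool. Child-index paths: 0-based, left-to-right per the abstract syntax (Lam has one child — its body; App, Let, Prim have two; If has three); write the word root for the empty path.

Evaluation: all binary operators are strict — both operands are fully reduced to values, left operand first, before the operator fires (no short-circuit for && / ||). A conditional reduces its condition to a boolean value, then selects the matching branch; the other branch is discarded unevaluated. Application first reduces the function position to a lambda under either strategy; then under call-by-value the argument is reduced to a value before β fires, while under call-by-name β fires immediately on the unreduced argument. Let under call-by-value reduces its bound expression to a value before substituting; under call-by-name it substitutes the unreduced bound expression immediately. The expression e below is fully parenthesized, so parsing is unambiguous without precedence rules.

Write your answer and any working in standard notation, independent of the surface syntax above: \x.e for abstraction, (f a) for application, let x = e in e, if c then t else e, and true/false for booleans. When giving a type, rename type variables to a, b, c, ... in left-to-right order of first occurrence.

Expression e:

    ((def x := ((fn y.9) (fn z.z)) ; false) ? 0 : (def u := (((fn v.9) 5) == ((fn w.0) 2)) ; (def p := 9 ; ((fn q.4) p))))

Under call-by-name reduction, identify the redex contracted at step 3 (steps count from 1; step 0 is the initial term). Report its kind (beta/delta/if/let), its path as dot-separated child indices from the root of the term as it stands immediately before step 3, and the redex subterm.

Answer: let at root : (let u = (((\v.9) 5) == ((\w.0) 2)) in (let p = 9 in ((\q.4) p)))

Trace:
step 0: (if (let x = ((\y.9) (\z.z)) in false) then 0 else (let u = (((\v.9) 5) == ((\w.0) 2)) in (let p = 9 in ((\q.4) p))))
step 1: [let@0] (if false then 0 else (let u = (((\v.9) 5) == ((\w.0) 2)) in (let p = 9 in ((\q.4) p))))
step 2: [if@root] (let u = (((\v.9) 5) == ((\w.0) 2)) in (let p = 9 in ((\q.4) p)))
step 3: [let@root] (let p = 9 in ((\q.4) p))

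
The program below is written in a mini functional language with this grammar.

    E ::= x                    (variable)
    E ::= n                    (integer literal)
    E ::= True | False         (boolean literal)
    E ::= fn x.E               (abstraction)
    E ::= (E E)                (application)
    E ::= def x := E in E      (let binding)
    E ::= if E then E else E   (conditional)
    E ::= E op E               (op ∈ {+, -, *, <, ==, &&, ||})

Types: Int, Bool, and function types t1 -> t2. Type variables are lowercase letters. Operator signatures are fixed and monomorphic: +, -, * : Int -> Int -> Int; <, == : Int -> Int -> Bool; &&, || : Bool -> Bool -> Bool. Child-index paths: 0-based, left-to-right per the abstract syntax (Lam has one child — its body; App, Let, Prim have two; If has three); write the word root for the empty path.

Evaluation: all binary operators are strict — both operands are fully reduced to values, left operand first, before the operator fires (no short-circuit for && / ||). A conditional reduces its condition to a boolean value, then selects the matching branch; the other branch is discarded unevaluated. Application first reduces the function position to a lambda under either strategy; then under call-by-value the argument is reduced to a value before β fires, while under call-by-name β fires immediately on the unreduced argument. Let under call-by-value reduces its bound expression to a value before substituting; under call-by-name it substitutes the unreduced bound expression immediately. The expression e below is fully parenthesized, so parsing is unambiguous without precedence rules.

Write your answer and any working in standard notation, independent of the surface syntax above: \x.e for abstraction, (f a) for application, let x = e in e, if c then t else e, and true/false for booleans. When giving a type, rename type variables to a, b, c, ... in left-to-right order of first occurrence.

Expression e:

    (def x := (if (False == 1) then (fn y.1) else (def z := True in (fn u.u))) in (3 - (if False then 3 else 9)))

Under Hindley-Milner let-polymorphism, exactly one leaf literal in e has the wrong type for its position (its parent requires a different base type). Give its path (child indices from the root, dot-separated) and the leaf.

Answer: 0.0.0 : false

Derivation:
  unify Bool ~ Int
  FAIL: mismatch Bool ~ Int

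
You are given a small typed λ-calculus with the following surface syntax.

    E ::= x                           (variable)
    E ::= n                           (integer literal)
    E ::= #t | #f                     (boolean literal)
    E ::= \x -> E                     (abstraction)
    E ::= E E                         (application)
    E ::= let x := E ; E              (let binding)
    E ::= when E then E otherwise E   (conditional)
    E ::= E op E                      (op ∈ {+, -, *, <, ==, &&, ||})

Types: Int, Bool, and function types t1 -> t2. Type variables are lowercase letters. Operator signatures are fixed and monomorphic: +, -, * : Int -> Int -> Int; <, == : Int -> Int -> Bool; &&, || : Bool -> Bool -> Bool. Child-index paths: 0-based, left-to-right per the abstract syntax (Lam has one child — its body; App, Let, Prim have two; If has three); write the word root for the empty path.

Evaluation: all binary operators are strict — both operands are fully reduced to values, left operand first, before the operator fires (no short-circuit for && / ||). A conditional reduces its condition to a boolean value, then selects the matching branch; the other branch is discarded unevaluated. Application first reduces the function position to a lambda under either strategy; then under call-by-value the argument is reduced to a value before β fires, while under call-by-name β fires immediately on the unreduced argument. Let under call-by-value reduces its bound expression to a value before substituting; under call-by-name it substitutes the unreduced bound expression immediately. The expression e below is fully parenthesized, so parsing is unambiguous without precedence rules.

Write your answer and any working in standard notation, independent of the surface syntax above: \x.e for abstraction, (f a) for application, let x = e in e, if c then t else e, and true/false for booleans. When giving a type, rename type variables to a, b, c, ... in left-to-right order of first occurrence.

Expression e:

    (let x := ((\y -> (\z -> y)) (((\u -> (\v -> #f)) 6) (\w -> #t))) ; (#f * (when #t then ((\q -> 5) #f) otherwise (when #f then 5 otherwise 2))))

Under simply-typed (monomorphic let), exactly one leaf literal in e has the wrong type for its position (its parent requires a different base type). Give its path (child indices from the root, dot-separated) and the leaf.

Trace:
y : a
\z._ : b -> a
\y._ : a -> b -> a
\v._ : d -> Bool
\u._ : c -> d -> Bool
  unify c -> d -> Bool ~ Int -> e
  unify c ~ Int
  unify d -> Bool ~ e
_ _ : d -> Bool
\w._ : f -> Bool
  unify d -> Bool ~ (f -> Bool) -> g
  unify d ~ f -> Bool
  unify Bool ~ g
_ _ : Bool
  unify a -> b -> a ~ Bool -> h
  unify a ~ Bool
  unify b -> Bool ~ h
_ _ : b -> Bool
let x : b -> Bool
  unify Bool ~ Int
  FAIL: mismatch Bool ~ Int

Answer: 1.0 : false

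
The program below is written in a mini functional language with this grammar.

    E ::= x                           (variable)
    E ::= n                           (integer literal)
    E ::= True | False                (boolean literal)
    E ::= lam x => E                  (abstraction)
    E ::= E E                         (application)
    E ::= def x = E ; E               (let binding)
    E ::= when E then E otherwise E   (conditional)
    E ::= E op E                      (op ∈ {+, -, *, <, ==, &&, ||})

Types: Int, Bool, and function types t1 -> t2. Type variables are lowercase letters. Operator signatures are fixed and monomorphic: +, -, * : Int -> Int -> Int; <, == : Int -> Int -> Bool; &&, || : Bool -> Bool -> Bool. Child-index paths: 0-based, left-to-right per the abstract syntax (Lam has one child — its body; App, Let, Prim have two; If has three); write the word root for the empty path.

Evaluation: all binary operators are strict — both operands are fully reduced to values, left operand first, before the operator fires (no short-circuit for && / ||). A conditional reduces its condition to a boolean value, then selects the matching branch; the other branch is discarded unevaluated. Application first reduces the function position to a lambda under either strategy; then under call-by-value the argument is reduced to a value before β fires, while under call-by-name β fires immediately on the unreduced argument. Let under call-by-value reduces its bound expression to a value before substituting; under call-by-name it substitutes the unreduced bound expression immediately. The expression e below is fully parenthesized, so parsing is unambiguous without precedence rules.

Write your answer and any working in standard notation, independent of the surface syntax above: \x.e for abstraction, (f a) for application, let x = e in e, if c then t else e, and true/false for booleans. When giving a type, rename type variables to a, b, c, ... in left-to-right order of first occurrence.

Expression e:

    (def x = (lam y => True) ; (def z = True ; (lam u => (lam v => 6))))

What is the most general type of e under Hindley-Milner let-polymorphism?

Derivation:
\y._ : a -> Bool
let x : forall. a -> Bool
let z : Bool
\v._ : c -> Int
\u._ : b -> c -> Int

Answer: a -> b -> Int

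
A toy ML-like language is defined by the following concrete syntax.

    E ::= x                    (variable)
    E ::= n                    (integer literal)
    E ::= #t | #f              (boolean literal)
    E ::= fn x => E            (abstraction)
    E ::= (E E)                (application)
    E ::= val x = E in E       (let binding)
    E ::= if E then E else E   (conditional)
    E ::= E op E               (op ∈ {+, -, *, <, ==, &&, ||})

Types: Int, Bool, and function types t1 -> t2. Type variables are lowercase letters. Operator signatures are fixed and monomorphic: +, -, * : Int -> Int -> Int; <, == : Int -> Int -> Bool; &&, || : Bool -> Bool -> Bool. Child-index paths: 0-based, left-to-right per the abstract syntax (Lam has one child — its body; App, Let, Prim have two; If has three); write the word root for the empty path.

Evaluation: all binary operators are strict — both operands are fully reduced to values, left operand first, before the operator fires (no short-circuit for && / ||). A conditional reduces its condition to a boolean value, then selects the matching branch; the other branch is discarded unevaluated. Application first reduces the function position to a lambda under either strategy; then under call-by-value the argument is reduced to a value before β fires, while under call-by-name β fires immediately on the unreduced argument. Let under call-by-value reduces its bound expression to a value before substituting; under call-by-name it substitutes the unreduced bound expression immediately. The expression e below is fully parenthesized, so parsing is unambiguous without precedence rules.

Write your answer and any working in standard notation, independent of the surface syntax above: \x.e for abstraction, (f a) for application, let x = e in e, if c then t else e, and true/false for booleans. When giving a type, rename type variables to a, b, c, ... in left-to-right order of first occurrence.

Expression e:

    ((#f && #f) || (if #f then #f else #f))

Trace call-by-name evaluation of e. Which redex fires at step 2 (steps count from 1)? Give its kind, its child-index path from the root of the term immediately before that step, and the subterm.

Working:
step 0: ((false && false) || (if false then false else false))
step 1: [delta@0] (false || (if false then false else false))
step 2: [if@1] (false || false)

Answer: if at 1 : (if false then false else false)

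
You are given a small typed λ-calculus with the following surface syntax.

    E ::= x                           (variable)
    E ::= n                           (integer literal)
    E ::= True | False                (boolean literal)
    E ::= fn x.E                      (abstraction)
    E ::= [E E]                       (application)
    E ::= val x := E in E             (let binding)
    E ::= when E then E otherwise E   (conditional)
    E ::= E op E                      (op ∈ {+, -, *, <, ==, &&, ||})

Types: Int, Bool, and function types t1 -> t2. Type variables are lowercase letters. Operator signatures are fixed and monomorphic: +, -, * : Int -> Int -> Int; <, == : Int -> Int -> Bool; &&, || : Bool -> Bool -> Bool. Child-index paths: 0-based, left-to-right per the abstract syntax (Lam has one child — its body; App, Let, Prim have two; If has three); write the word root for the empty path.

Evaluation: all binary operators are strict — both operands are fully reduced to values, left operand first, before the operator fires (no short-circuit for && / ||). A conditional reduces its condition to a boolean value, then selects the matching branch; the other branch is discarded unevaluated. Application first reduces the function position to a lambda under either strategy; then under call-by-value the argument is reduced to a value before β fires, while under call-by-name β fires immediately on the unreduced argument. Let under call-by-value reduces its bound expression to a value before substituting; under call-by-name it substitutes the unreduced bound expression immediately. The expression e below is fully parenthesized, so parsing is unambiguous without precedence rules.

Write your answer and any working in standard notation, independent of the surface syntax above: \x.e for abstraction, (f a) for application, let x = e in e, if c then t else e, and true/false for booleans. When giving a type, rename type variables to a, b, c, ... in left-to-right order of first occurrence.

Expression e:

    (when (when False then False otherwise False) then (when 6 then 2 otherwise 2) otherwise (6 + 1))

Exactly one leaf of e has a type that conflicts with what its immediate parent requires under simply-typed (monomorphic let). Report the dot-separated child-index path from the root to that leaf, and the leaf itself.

Answer: 1.0 : 6

Working:
  unify Bool ~ Bool
  unify Bool ~ Bool
  unify Bool ~ Bool
  unify Int ~ Bool
  FAIL: mismatch Int ~ Bool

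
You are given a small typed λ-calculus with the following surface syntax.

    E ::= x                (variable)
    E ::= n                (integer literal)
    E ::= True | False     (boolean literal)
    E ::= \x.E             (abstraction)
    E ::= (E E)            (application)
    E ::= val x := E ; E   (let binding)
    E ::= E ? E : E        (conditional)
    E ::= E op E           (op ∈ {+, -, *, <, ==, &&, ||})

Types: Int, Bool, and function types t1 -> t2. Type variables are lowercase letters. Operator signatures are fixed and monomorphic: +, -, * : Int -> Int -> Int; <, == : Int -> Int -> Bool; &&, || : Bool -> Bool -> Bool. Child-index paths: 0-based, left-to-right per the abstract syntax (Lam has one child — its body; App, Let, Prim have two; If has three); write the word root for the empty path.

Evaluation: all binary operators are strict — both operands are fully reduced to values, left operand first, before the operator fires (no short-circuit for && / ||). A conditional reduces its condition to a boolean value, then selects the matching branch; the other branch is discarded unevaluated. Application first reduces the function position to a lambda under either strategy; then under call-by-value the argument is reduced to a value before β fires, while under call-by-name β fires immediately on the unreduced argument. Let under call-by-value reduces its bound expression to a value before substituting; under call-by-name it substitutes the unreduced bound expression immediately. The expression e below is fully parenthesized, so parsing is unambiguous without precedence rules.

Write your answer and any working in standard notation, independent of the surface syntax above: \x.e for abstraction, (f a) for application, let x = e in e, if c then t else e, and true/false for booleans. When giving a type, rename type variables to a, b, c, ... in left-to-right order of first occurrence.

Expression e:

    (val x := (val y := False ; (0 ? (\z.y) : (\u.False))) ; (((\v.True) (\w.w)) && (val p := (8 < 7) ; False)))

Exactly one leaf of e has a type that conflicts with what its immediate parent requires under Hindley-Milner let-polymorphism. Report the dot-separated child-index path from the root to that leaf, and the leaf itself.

Answer: 0.1.0 : 0

Working:
let y : Bool
  unify Int ~ Bool
  FAIL: mismatch Int ~ Bool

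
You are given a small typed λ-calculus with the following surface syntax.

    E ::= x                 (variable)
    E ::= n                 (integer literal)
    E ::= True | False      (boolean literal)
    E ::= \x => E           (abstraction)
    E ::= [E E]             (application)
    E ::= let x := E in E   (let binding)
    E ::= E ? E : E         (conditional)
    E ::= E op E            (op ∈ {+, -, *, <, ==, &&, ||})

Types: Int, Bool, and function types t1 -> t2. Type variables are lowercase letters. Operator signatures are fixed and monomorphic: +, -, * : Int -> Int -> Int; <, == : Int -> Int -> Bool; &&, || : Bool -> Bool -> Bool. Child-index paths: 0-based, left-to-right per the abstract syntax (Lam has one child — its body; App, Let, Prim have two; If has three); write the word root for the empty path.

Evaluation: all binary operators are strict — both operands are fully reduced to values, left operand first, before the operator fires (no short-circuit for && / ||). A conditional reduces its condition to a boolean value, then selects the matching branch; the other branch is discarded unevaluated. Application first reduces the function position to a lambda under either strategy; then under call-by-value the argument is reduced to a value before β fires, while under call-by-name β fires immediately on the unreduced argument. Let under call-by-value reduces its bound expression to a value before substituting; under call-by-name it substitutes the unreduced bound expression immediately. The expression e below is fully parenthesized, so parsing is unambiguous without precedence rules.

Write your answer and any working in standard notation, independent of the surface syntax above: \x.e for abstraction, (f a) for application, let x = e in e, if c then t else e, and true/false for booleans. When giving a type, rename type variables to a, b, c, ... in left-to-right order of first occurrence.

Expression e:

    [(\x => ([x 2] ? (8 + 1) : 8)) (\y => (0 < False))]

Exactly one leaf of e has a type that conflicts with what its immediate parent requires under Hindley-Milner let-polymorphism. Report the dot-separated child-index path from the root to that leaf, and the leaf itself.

Answer: 1.0.1 : false

Derivation:
x : a
  unify a ~ Int -> b
_ _ : b
  unify b ~ Bool
  unify Int ~ Int
  unify Int ~ Int
  unify Int ~ Int
\x._ : (Int -> Bool) -> Int
  unify Int ~ Int
  unify Bool ~ Int
  FAIL: mismatch Bool ~ Int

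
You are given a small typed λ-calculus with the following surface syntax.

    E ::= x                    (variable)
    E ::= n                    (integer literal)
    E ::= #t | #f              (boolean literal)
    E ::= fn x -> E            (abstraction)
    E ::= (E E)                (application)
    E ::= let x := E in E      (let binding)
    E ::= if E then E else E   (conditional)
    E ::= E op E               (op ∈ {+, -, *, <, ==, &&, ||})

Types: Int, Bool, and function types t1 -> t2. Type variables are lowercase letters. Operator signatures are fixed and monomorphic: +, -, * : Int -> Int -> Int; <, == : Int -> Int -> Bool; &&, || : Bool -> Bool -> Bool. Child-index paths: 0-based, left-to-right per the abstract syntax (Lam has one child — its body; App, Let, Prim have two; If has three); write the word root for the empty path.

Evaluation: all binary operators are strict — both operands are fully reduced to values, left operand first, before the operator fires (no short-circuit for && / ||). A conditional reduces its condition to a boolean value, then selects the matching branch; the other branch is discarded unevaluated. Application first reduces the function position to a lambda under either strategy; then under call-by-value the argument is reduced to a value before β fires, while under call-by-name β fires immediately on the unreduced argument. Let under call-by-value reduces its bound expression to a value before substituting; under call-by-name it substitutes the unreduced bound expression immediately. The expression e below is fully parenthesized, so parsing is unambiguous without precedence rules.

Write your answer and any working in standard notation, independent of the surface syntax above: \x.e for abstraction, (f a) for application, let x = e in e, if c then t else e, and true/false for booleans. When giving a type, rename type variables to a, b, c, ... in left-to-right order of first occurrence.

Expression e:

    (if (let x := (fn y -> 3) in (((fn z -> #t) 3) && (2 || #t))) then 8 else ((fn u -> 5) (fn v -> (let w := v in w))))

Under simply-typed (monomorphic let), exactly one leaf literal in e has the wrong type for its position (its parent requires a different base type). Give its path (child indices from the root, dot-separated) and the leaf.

Answer: 0.1.1.0 : 2

Derivation:
\y._ : a -> Int
let x : a -> Int
\z._ : b -> Bool
  unify b -> Bool ~ Int -> c
  unify b ~ Int
  unify Bool ~ c
_ _ : Bool
  unify Bool ~ Bool
  unify Int ~ Bool
  FAIL: mismatch Int ~ Bool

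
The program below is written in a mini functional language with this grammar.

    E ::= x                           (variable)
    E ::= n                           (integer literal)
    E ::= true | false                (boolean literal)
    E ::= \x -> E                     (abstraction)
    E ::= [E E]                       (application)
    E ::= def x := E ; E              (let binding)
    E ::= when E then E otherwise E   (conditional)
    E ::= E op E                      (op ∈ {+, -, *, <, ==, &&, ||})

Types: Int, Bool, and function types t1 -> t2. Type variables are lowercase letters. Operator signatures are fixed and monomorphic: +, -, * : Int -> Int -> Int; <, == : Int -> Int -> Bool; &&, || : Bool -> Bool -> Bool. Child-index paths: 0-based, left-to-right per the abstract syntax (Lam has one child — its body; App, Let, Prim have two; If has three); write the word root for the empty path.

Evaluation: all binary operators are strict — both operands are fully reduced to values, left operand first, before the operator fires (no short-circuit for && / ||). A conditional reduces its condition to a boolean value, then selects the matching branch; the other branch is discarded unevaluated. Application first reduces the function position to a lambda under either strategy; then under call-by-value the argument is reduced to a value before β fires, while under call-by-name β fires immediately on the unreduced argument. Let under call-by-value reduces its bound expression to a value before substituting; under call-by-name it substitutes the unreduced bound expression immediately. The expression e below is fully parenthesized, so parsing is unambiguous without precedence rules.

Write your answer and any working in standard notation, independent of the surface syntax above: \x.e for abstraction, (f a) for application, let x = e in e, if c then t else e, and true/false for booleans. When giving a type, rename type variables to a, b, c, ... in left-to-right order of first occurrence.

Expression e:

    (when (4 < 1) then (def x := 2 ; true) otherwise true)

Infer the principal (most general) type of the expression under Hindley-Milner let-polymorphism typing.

Derivation:
  unify Int ~ Int
  unify Int ~ Int
  unify Bool ~ Bool
let x : Int
  unify Bool ~ Bool

Answer: Bool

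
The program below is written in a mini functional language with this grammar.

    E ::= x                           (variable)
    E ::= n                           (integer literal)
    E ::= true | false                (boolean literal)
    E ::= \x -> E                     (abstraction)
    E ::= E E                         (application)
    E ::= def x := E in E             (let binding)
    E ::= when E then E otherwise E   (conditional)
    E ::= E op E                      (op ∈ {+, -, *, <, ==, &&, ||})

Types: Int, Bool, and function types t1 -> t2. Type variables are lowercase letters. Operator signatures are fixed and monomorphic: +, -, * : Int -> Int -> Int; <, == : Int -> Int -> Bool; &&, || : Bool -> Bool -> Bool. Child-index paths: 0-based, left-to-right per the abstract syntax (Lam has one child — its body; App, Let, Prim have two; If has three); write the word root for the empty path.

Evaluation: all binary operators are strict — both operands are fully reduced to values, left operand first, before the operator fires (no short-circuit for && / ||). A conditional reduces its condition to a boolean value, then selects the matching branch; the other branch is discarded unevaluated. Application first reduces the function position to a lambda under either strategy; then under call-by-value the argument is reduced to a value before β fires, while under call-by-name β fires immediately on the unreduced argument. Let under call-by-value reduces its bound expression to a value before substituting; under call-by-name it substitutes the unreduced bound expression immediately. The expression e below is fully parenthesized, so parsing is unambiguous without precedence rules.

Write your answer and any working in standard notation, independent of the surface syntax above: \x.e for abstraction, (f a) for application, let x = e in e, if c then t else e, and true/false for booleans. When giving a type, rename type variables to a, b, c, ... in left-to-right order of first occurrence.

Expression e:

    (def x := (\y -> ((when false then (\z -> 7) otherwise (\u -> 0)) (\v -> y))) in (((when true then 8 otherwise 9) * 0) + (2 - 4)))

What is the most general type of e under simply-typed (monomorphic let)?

Answer: Int

Working:
  unify Bool ~ Bool
\z._ : b -> Int
\u._ : c -> Int
  unify b -> Int ~ c -> Int
  unify b ~ c
  unify Int ~ Int
y : a
\v._ : d -> a
  unify c -> Int ~ (d -> a) -> e
  unify c ~ d -> a
  unify Int ~ e
_ _ : Int
\y._ : a -> Int
let x : a -> Int
  unify Bool ~ Bool
  unify Int ~ Int
  unify Int ~ Int
  unify Int ~ Int
  unify Int ~ Int
  unify Int ~ Int
  unify Int ~ Int
  unify Int ~ Int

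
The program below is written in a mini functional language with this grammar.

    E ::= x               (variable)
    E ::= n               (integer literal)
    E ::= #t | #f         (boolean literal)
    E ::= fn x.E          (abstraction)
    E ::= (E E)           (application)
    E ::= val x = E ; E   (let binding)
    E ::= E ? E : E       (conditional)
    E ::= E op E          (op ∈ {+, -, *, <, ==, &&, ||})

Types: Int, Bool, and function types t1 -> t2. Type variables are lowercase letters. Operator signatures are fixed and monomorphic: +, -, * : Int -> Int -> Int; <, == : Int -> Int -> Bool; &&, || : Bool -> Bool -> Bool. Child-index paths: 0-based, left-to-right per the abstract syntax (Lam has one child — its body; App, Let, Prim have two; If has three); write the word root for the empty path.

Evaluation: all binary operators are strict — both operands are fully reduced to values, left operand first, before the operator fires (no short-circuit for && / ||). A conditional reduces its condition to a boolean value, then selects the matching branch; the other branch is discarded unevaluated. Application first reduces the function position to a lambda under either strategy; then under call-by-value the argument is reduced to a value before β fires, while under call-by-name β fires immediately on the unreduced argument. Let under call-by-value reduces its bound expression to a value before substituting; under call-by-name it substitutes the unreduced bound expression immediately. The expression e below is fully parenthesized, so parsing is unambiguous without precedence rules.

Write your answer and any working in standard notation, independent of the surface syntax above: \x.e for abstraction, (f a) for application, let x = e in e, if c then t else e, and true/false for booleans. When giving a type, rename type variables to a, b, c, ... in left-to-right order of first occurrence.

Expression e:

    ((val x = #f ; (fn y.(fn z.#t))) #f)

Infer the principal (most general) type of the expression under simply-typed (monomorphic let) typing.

Answer: a -> Bool

Working:
let x : Bool
\z._ : b -> Bool
\y._ : a -> b -> Bool
  unify a -> b -> Bool ~ Bool -> c
  unify a ~ Bool
  unify b -> Bool ~ c
_ _ : b -> Bool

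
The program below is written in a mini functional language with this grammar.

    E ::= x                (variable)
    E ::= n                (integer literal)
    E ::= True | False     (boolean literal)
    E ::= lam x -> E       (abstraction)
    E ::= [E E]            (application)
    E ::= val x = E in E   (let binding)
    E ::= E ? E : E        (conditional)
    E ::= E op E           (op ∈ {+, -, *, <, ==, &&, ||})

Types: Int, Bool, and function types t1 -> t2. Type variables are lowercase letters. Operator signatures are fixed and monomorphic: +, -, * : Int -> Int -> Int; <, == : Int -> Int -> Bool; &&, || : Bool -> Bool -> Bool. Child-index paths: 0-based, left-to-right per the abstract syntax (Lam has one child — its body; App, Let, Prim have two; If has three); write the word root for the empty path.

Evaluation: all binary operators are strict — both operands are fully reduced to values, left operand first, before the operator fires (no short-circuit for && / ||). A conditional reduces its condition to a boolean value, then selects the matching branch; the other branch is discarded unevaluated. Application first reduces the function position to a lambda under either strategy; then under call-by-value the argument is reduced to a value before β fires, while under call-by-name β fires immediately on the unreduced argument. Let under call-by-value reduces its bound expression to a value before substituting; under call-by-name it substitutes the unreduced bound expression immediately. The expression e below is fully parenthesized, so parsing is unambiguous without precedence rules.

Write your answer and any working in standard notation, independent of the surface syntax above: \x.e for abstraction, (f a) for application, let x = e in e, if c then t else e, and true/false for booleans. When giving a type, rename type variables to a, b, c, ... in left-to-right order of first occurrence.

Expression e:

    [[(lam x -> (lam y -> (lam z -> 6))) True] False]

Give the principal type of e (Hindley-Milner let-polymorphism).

Working:
\z._ : c -> Int
\y._ : b -> c -> Int
\x._ : a -> b -> c -> Int
  unify a -> b -> c -> Int ~ Bool -> d
  unify a ~ Bool
  unify b -> c -> Int ~ d
_ _ : b -> c -> Int
  unify b -> c -> Int ~ Bool -> e
  unify b ~ Bool
  unify c -> Int ~ e
_ _ : c -> Int

Answer: a -> Int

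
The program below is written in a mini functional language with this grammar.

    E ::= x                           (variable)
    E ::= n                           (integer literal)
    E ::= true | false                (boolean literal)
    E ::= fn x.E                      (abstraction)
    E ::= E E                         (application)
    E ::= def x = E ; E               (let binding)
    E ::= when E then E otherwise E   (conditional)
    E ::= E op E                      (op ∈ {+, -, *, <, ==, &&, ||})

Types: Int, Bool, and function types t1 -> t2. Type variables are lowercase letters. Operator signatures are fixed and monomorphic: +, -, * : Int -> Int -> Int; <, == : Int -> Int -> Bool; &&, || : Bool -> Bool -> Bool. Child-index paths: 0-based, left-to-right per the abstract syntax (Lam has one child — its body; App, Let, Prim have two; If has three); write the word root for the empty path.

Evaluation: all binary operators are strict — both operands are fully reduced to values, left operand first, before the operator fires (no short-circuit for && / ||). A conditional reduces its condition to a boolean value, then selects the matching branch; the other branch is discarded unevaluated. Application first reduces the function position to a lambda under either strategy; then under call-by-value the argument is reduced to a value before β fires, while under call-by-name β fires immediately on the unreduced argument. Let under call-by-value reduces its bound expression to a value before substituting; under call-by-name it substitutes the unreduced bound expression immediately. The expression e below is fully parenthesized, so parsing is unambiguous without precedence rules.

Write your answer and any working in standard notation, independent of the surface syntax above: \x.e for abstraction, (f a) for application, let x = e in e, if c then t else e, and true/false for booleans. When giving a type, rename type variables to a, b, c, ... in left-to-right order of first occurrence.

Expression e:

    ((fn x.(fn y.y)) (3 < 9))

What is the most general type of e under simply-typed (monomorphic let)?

Derivation:
y : b
\y._ : b -> b
\x._ : a -> b -> b
  unify Int ~ Int
  unify Int ~ Int
  unify a -> b -> b ~ Bool -> c
  unify a ~ Bool
  unify b -> b ~ c
_ _ : b -> b

Answer: a -> a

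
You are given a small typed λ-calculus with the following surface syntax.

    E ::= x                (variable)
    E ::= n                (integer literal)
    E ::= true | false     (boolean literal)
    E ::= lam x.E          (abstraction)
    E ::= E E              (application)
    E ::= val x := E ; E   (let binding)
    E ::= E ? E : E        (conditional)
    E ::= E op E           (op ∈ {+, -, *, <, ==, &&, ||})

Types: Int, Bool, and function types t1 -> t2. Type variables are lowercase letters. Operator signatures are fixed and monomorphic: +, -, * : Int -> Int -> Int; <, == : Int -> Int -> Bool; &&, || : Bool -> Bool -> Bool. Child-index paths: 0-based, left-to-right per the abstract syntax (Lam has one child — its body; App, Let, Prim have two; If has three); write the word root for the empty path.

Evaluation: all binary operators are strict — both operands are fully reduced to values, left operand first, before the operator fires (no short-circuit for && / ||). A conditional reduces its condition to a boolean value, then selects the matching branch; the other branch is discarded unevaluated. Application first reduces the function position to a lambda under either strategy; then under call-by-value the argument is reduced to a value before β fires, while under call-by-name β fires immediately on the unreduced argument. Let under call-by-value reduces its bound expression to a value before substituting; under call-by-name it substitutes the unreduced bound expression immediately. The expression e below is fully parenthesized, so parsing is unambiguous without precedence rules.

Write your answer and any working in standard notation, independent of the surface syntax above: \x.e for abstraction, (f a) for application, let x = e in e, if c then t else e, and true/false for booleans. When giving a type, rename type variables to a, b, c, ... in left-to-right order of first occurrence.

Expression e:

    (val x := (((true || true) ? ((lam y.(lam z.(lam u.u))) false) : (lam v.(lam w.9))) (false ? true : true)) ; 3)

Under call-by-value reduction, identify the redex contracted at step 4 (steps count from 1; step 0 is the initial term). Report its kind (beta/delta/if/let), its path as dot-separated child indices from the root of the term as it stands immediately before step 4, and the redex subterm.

Answer: if at 0.1 : (if false then true else true)

Derivation:
step 0: (let x = ((if (true || true) then ((\y.(\z.(\u.u))) false) else (\v.(\w.9))) (if false then true else true)) in 3)
step 1: [delta@0.0.0] (let x = ((if true then ((\y.(\z.(\u.u))) false) else (\v.(\w.9))) (if false then true else true)) in 3)
step 2: [if@0.0] (let x = (((\y.(\z.(\u.u))) false) (if false then true else true)) in 3)
step 3: [beta@0.0] (let x = ((\z.(\u.u)) (if false then true else true)) in 3)
step 4: [if@0.1] (let x = ((\z.(\u.u)) true) in 3)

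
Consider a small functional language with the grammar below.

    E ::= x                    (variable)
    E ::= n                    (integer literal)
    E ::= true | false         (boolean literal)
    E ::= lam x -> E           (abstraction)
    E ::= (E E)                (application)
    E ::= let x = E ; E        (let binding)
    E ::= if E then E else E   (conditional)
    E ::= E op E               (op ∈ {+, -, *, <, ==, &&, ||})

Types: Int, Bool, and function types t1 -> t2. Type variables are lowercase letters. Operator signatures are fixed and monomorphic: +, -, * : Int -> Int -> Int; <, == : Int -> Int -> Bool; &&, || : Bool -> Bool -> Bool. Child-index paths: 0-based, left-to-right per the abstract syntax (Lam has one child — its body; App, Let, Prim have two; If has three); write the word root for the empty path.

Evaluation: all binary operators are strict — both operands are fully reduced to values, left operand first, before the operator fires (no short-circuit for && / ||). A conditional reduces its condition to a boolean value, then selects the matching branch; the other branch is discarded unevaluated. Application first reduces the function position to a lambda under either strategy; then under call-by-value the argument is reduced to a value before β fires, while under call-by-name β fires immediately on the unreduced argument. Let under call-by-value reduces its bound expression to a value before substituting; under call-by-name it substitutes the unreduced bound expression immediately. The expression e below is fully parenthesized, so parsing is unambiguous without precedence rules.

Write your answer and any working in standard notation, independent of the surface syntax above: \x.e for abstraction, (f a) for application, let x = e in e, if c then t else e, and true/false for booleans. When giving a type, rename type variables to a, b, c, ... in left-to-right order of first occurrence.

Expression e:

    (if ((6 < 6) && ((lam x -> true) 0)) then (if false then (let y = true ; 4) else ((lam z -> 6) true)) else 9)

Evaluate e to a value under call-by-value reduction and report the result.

Answer: 9

Working:
step 0: (if ((6 < 6) && ((\x.true) 0)) then (if false then (let y = true in 4) else ((\z.6) true)) else 9)
step 1: [delta@0.0] (if (false && ((\x.true) 0)) then (if false then (let y = true in 4) else ((\z.6) true)) else 9)
step 2: [beta@0.1] (if (false && true) then (if false then (let y = true in 4) else ((\z.6) true)) else 9)
step 3: [delta@0] (if false then (if false then (let y = true in 4) else ((\z.6) true)) else 9)
step 4: [if@root] 9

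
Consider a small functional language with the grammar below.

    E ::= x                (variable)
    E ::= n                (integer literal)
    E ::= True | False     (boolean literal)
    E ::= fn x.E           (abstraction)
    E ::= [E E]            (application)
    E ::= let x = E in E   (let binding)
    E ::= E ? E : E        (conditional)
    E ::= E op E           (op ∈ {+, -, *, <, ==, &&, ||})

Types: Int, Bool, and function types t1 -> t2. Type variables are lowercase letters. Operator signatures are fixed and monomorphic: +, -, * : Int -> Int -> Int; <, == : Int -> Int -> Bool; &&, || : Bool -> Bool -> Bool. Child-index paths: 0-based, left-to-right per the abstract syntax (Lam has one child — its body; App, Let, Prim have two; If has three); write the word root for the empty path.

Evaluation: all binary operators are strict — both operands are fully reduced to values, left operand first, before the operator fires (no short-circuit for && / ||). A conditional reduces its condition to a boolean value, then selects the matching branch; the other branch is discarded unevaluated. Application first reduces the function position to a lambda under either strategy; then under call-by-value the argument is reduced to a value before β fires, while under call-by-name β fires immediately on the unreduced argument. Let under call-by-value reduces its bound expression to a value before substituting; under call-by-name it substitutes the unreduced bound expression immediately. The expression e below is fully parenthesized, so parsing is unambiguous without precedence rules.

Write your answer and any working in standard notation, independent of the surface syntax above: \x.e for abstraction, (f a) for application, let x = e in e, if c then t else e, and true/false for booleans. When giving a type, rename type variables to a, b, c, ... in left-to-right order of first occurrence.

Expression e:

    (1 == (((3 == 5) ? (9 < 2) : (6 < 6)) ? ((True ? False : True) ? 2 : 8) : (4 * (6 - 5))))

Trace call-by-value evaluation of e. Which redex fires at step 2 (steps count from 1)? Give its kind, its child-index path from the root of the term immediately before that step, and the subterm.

Answer: if at 1.0 : (if false then (9 < 2) else (6 < 6))

Trace:
step 0: (1 == (if (if (3 == 5) then (9 < 2) else (6 < 6)) then (if (if true then false else true) then 2 else 8) else (4 * (6 - 5))))
step 1: [delta@1.0.0] (1 == (if (if false then (9 < 2) else (6 < 6)) then (if (if true then false else true) then 2 else 8) else (4 * (6 - 5))))
step 2: [if@1.0] (1 == (if (6 < 6) then (if (if true then false else true) then 2 else 8) else (4 * (6 - 5))))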